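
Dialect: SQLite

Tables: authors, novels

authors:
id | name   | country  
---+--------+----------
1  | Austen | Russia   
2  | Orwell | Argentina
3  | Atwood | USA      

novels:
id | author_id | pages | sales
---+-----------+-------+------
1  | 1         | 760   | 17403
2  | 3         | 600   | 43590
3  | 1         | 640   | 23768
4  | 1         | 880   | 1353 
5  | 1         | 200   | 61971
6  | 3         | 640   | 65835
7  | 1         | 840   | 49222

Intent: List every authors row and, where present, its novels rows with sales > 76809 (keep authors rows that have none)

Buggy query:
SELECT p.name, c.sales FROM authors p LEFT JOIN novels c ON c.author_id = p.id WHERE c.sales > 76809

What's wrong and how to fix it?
Bug: A WHERE condition on the right-hand table after LEFT JOIN drops unmatched parents

Fix: Move the right-table condition into the ON clause so unmatched parents are kept

Corrected query:
SELECT p.name, c.sales FROM authors p LEFT JOIN novels c ON c.author_id = p.id AND c.sales > 76809

Result:
name   | sales
-------+------
Austen | NULL 
Orwell | NULL 
Atwood | NULL 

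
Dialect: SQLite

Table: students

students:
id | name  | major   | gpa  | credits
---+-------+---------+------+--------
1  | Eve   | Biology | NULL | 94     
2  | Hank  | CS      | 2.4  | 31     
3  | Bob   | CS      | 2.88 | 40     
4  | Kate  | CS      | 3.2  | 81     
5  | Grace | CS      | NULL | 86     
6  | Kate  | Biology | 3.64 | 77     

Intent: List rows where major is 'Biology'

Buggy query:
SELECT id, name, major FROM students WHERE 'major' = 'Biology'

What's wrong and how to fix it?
Bug: Single quotes denote string literals in SQL; the column name is being compared as a constant string

Fix: Remove the quotes around the column name (or use double quotes for an identifier)

Corrected query:
SELECT id, name, major FROM students WHERE major = 'Biology'

Result:
id | name | major  
---+------+--------
1  | Eve  | Biology
6  | Kate | Biology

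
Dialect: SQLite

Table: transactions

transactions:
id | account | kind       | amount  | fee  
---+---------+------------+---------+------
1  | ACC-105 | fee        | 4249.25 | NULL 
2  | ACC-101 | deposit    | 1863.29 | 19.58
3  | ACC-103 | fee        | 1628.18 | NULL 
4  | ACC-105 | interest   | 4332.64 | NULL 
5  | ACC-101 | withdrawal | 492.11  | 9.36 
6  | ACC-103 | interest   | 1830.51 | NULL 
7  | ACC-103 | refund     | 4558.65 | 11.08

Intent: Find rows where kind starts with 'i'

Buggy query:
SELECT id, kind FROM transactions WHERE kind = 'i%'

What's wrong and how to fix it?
Bug: '=' compares the literal string including the % character; pattern matching needs LIKE

Fix: Replace '=' with LIKE so 'i%' is treated as a pattern

Corrected query:
SELECT id, kind FROM transactions WHERE kind LIKE 'i%'

Result:
id | kind    
---+---------
4  | interest
6  | interest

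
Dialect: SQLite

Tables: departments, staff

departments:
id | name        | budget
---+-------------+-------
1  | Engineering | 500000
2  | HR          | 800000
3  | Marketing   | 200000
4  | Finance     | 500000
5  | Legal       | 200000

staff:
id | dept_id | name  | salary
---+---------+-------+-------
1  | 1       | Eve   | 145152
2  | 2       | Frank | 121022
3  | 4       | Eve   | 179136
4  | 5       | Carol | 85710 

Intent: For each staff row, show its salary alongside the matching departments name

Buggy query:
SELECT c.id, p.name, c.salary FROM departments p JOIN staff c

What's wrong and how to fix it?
Bug: Missing join condition: each staff row is matched to all departments rows instead of just its own

Fix: Add ON c.dept_id = p.id to the JOIN

Corrected query:
SELECT c.id, p.name, c.salary FROM departments p JOIN staff c ON c.dept_id = p.id

Result:
id | name        | salary
---+-------------+-------
1  | Engineering | 145152
2  | HR          | 121022
3  | Finance     | 179136
4  | Legal       | 85710 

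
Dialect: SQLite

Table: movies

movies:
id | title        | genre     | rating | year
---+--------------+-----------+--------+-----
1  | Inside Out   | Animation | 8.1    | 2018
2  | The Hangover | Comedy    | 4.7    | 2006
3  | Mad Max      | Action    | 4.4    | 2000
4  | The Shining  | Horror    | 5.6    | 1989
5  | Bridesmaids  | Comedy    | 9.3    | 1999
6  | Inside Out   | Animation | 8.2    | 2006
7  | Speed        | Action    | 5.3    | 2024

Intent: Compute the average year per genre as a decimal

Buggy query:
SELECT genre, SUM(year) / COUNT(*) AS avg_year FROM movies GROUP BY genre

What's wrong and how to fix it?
Bug: Both operands are integers, so '/' performs integer division and truncates

Fix: Multiply by 1.0 (or CAST to REAL) to force floating-point division

Corrected query:
SELECT genre, SUM(year) * 1.0 / COUNT(*) AS avg_year FROM movies GROUP BY genre

Result:
genre     | avg_year
----------+---------
Action    | 2012    
Animation | 2012    
Comedy    | 2002.5  
Horror    | 1989    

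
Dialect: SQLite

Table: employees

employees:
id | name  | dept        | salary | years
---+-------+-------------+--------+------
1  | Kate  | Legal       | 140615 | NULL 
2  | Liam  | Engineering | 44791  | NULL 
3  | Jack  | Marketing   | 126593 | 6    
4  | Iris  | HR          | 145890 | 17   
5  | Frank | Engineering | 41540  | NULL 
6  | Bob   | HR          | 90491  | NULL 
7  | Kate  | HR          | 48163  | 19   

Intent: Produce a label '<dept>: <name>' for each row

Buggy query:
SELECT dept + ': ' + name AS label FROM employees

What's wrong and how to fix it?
Bug: '+' is numeric addition; on text columns SQLite converts them to 0 instead of concatenating

Fix: Replace + with || to concatenate text

Corrected query:
SELECT dept || ': ' || name AS label FROM employees

Result:
label             
------------------
Legal: Kate       
Engineering: Liam 
Marketing: Jack   
HR: Iris          
Engineering: Frank
HR: Bob           
HR: Kate          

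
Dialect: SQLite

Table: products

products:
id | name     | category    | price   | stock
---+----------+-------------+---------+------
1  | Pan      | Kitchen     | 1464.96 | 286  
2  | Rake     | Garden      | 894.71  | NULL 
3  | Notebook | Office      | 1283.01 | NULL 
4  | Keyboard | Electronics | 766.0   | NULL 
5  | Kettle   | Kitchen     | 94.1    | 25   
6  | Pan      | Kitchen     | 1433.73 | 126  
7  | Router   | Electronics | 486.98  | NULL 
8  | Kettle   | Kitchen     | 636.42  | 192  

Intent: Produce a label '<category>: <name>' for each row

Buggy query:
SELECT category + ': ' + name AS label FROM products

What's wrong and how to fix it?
Bug: '+' is numeric addition; on text columns SQLite converts them to 0 instead of concatenating

Fix: Use the || operator for string concatenation

Corrected query:
SELECT category || ': ' || name AS label FROM products

Result:
label                
---------------------
Kitchen: Pan         
Garden: Rake         
Office: Notebook     
Electronics: Keyboard
Kitchen: Kettle      
Kitchen: Pan         
Electronics: Router  
Kitchen: Kettle      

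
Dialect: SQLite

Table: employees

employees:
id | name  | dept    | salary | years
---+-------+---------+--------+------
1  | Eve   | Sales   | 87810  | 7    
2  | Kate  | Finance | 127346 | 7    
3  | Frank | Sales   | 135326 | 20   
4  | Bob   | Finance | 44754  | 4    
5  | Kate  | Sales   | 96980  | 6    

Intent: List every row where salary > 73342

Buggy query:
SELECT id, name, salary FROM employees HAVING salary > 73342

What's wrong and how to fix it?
Bug: This is a non-aggregate query (no GROUP BY, no aggregates), so in SQLite the HAVING clause is invalid here; a row-level condition belongs in WHERE

Fix: Use WHERE for row-level filtering

Corrected query:
SELECT id, name, salary FROM employees WHERE salary > 73342

Result:
id | name  | salary
---+-------+-------
1  | Eve   | 87810 
2  | Kate  | 127346
3  | Frank | 135326
5  | Kate  | 96980 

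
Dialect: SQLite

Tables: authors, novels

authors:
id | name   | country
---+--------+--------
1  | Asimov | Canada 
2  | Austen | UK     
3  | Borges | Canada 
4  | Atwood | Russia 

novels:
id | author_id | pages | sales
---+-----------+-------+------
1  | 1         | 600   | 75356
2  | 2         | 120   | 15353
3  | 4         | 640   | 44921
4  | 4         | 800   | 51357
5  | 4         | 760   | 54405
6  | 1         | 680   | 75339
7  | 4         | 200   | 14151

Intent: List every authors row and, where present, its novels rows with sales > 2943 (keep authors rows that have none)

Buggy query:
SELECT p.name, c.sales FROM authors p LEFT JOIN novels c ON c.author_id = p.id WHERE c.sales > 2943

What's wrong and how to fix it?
Bug: A WHERE condition on the right-hand table after LEFT JOIN drops unmatched parents

Fix: Move the right-table condition into the ON clause so unmatched parents are kept

Corrected query:
SELECT p.name, c.sales FROM authors p LEFT JOIN novels c ON c.author_id = p.id AND c.sales > 2943

Result:
name   | sales
-------+------
Asimov | 75339
Asimov | 75356
Austen | 15353
Borges | NULL 
Atwood | 14151
Atwood | 44921
Atwood | 51357
Atwood | 54405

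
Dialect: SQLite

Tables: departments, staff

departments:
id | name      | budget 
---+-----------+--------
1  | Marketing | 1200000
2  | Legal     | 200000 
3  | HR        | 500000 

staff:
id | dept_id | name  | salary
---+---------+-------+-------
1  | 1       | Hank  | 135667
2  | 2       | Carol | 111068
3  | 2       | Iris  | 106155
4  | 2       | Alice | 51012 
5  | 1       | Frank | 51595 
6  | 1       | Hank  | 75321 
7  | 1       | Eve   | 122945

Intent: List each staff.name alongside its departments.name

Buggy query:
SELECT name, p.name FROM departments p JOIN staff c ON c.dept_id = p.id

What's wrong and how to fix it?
Bug: Both tables have a 'name' column; the unqualified reference is ambiguous

Fix: Prefix ambiguous columns with the table alias

Corrected query:
SELECT c.name, p.name FROM departments p JOIN staff c ON c.dept_id = p.id

Result:
name  | name     
------+----------
Hank  | Marketing
Carol | Legal    
Iris  | Legal    
Alice | Legal    
Frank | Marketing
Hank  | Marketing
Eve   | Marketing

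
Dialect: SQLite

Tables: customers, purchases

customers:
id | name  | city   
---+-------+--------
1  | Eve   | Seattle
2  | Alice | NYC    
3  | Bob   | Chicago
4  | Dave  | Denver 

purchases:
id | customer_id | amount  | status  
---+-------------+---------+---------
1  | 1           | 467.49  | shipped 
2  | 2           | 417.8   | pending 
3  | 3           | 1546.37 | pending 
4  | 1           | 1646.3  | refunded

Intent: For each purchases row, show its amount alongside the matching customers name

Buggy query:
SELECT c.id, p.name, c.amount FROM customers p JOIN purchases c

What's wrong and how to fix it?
Bug: Missing join condition: each purchases row is matched to all customers rows instead of just its own

Fix: Add ON c.customer_id = p.id to the JOIN

Corrected query:
SELECT c.id, p.name, c.amount FROM customers p JOIN purchases c ON c.customer_id = p.id

Result:
id | name  | amount 
---+-------+--------
1  | Eve   | 467.49 
2  | Alice | 417.8  
3  | Bob   | 1546.37
4  | Eve   | 1646.3 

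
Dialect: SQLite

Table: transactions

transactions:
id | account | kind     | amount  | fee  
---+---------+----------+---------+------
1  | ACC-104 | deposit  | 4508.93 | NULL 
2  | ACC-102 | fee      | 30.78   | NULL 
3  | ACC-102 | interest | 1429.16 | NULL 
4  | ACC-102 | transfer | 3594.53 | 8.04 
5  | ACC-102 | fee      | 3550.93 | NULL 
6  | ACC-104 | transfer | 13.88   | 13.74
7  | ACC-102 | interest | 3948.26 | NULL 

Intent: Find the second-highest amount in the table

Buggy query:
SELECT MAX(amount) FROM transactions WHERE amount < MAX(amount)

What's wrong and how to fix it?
Bug: MAX(amount) on the right of the comparison is an aggregate-in-WHERE error

Fix: Compute the overall MAX in a subquery, then take MAX of rows below it

Corrected query:
SELECT MAX(amount) FROM transactions WHERE amount < (SELECT MAX(amount) FROM transactions)

Result:
MAX(amount)
-----------
3948.26    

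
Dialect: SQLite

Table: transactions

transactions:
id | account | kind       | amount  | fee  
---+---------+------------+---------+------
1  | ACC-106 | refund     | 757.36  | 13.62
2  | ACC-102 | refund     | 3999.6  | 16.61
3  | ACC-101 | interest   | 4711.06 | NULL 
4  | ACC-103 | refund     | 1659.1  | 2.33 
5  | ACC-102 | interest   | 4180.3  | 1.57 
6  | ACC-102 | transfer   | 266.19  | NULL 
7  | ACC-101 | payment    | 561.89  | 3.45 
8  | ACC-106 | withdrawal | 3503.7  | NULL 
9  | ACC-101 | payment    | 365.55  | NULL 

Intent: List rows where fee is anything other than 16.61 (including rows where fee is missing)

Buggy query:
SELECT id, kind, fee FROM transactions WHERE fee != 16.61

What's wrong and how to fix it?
Bug: 'fee != 16.61' is unknown when fee is NULL, so NULL rows are silently excluded

Fix: Handle NULL separately with IS NULL alongside the inequality

Corrected query:
SELECT id, kind, fee FROM transactions WHERE fee != 16.61 OR fee IS NULL

Result:
id | kind       | fee  
---+------------+------
1  | refund     | 13.62
3  | interest   | NULL 
4  | refund     | 2.33 
5  | interest   | 1.57 
6  | transfer   | NULL 
7  | payment    | 3.45 
8  | withdrawal | NULL 
9  | payment    | NULL 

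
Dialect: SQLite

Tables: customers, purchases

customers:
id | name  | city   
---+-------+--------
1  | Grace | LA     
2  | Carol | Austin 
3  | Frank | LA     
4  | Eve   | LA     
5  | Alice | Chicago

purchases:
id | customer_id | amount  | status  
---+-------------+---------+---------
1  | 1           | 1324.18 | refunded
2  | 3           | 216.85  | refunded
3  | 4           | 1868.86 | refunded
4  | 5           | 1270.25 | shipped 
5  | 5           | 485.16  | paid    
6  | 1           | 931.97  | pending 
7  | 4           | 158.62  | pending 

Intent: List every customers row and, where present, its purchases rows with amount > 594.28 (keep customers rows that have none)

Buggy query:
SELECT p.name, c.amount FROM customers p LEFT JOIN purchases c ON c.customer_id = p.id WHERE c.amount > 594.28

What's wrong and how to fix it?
Bug: A WHERE condition on the right-hand table after LEFT JOIN drops unmatched parents

Fix: Put 'c.amount > 594.28' in the JOIN's ON clause instead of WHERE

Corrected query:
SELECT p.name, c.amount FROM customers p LEFT JOIN purchases c ON c.customer_id = p.id AND c.amount > 594.28

Result:
name  | amount 
------+--------
Grace | 931.97 
Grace | 1324.18
Carol | NULL   
Frank | NULL   
Eve   | 1868.86
Alice | 1270.25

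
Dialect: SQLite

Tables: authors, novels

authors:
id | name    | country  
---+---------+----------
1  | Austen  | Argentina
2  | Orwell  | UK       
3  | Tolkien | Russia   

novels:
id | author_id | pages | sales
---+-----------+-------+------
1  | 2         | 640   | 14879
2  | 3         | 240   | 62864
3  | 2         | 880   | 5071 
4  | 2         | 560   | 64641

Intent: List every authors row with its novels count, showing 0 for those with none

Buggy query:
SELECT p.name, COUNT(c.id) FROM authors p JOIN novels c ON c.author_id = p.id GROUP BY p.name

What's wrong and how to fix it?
Bug: An inner join excludes parents with zero children

Fix: Use LEFT JOIN so parents without children still appear (COUNT(c.id) gives 0)

Corrected query:
SELECT p.name, COUNT(c.id) FROM authors p LEFT JOIN novels c ON c.author_id = p.id GROUP BY p.name

Result:
name    | COUNT(c.id)
--------+------------
Austen  | 0          
Orwell  | 3          
Tolkien | 1          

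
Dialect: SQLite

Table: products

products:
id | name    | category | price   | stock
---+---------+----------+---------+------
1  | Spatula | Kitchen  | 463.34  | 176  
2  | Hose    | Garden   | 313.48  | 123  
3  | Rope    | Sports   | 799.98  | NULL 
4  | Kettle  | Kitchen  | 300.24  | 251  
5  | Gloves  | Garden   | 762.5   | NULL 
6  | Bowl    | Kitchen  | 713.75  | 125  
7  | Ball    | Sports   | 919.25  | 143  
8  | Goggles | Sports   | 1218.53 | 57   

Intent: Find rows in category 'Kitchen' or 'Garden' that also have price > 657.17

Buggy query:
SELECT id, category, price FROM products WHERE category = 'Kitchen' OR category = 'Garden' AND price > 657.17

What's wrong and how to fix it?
Bug: Without parentheses, AND is evaluated before OR, so the price filter only applies to the 'Garden' branch

Fix: Group the OR with parentheses (or use IN), then AND the threshold

Corrected query:
SELECT id, category, price FROM products WHERE (category = 'Kitchen' OR category = 'Garden') AND price > 657.17

Result:
id | category | price 
---+----------+-------
5  | Garden   | 762.5 
6  | Kitchen  | 713.75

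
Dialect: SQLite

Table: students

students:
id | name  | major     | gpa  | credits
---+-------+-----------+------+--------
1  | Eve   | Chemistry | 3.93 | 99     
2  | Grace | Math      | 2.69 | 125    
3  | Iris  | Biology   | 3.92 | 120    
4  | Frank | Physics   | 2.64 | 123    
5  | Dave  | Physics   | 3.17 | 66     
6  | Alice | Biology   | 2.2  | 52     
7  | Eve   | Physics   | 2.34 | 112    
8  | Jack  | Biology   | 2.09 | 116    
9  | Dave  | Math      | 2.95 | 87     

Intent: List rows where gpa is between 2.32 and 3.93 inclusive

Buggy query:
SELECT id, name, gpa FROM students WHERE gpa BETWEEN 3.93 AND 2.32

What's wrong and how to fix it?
Bug: BETWEEN expects the lower bound first; with 3.93 AND 2.32 the range is empty

Fix: Swap the bounds so the smaller value comes first

Corrected query:
SELECT id, name, gpa FROM students WHERE gpa BETWEEN 2.32 AND 3.93

Result:
id | name  | gpa 
---+-------+-----
1  | Eve   | 3.93
2  | Grace | 2.69
3  | Iris  | 3.92
4  | Frank | 2.64
5  | Dave  | 3.17
7  | Eve   | 2.34
9  | Dave  | 2.95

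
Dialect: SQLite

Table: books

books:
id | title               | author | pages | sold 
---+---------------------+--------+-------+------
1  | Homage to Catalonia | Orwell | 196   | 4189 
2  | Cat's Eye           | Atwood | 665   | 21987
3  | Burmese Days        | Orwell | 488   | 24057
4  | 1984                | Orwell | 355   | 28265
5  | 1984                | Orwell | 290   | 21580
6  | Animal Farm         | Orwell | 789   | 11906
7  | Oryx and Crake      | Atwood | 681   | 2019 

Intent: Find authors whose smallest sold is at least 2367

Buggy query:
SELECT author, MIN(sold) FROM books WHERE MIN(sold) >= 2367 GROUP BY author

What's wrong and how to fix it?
Bug: Aggregates like MIN are computed per group after WHERE runs

Fix: Use HAVING for the per-group MIN condition

Corrected query:
SELECT author, MIN(sold) FROM books GROUP BY author HAVING MIN(sold) >= 2367

Result:
author | MIN(sold)
-------+----------
Orwell | 4189     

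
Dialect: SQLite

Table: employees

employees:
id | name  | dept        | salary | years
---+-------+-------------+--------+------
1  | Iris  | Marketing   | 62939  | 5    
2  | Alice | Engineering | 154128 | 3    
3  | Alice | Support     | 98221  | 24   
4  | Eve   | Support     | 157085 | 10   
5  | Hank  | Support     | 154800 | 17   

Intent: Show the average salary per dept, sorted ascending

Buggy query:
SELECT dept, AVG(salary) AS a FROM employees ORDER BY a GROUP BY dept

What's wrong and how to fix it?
Bug: GROUP BY must precede ORDER BY

Fix: Reorder: SELECT … FROM … GROUP BY … ORDER BY …

Corrected query:
SELECT dept, AVG(salary) AS a FROM employees GROUP BY dept ORDER BY a

Result:
dept        | a     
------------+-------
Marketing   | 62939 
Support     | 136702
Engineering | 154128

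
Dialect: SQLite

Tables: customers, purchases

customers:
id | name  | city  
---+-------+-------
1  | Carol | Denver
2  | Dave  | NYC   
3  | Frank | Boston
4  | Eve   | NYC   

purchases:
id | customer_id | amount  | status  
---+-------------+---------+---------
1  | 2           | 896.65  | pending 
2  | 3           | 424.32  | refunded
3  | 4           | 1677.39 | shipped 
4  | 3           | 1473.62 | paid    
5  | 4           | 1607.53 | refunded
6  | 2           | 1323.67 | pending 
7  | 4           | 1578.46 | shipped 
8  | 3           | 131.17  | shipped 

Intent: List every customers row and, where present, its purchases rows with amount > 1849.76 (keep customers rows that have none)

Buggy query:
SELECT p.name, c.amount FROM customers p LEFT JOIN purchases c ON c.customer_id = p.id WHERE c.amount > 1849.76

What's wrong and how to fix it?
Bug: A WHERE condition on the right-hand table after LEFT JOIN drops unmatched parents

Fix: Move the right-table condition into the ON clause so unmatched parents are kept

Corrected query:
SELECT p.name, c.amount FROM customers p LEFT JOIN purchases c ON c.customer_id = p.id AND c.amount > 1849.76

Result:
name  | amount
------+-------
Carol | NULL  
Dave  | NULL  
Frank | NULL  
Eve   | NULL  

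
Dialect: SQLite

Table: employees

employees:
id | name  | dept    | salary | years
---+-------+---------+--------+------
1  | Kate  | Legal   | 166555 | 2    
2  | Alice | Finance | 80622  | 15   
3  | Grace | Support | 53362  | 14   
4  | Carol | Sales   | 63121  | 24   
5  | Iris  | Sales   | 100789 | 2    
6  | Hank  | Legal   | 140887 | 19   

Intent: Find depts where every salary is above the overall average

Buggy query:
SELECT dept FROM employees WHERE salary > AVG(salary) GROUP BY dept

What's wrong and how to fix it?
Bug: WHERE evaluates per row before aggregation, so AVG() is unavailable

Fix: Compute the overall average in a scalar subquery and compare each group's MIN against it in HAVING

Corrected query:
SELECT dept FROM employees GROUP BY dept HAVING MIN(salary) > (SELECT AVG(salary) FROM employees)

Result:
dept 
-----
Legal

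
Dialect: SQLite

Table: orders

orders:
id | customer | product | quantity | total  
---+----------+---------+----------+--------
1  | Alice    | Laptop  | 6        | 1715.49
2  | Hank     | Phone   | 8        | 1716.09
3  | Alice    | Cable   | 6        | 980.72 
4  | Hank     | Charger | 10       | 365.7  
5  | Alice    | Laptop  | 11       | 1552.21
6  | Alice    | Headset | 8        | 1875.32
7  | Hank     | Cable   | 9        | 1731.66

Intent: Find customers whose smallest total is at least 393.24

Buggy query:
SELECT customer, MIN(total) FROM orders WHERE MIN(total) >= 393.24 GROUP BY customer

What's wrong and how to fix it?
Bug: Aggregates like MIN are computed per group after WHERE runs

Fix: Use HAVING for the per-group MIN condition

Corrected query:
SELECT customer, MIN(total) FROM orders GROUP BY customer HAVING MIN(total) >= 393.24

Result:
customer | MIN(total)
---------+-----------
Alice    | 980.72    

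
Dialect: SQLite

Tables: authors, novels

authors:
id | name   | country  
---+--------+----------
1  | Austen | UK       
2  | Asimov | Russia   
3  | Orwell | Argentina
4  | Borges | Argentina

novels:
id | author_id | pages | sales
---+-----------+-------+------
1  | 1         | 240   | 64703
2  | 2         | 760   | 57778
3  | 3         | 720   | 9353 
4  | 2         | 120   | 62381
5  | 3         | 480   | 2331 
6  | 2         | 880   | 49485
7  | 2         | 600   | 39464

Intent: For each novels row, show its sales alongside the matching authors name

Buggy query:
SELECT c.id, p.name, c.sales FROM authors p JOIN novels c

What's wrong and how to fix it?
Bug: JOIN with no ON clause produces a cartesian product; every novels row pairs with every authors row

Fix: Specify the join condition linking the foreign key to the parent id

Corrected query:
SELECT c.id, p.name, c.sales FROM authors p JOIN novels c ON c.author_id = p.id

Result:
id | name   | sales
---+--------+------
1  | Austen | 64703
2  | Asimov | 57778
3  | Orwell | 9353 
4  | Asimov | 62381
5  | Orwell | 2331 
6  | Asimov | 49485
7  | Asimov | 39464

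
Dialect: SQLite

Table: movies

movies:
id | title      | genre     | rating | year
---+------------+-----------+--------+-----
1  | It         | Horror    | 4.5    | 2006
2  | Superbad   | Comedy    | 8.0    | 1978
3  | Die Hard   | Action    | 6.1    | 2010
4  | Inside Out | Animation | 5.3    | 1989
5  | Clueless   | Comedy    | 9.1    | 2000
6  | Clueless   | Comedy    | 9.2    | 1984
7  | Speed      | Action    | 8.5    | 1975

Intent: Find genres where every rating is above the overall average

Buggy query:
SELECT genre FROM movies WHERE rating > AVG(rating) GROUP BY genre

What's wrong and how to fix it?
Bug: WHERE evaluates per row before aggregation, so AVG() is unavailable

Fix: Compute the overall average in a scalar subquery and compare each group's MIN against it in HAVING

Corrected query:
SELECT genre FROM movies GROUP BY genre HAVING MIN(rating) > (SELECT AVG(rating) FROM movies)

Result:
genre 
------
Comedy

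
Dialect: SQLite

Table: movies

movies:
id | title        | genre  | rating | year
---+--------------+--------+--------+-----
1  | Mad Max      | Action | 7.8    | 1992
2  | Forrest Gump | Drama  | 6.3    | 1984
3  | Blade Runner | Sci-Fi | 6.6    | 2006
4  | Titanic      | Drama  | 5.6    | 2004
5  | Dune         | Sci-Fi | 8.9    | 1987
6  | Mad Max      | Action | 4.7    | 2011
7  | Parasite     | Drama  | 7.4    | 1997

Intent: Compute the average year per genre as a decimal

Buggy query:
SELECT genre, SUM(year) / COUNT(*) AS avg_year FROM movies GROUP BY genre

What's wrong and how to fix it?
Bug: Both operands are integers, so '/' performs integer division and truncates

Fix: Multiply by 1.0 (or CAST to REAL) to force floating-point division

Corrected query:
SELECT genre, SUM(year) * 1.0 / COUNT(*) AS avg_year FROM movies GROUP BY genre

Result:
genre  | avg_year
-------+---------
Action | 2001.5  
Drama  | 1995    
Sci-Fi | 1996.5  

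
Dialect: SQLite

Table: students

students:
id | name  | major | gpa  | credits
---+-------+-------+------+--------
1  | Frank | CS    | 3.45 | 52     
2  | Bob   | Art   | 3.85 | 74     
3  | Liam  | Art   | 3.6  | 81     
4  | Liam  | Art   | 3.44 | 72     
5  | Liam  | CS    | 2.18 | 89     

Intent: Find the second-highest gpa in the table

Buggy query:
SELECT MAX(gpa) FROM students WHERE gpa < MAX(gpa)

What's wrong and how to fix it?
Bug: MAX(gpa) on the right of the comparison is an aggregate-in-WHERE error

Fix: Put the inner MAX in a scalar subquery

Corrected query:
SELECT MAX(gpa) FROM students WHERE gpa < (SELECT MAX(gpa) FROM students)

Result:
MAX(gpa)
--------
3.6     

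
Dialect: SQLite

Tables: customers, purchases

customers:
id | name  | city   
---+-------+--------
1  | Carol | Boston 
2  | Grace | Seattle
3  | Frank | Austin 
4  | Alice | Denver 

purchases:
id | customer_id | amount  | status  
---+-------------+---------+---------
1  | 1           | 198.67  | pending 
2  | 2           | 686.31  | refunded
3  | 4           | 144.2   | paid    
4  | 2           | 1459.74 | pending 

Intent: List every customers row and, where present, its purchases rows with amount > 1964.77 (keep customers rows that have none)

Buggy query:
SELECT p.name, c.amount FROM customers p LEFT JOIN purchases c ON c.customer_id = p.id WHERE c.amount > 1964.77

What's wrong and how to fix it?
Bug: Filtering c.amount in WHERE discards the NULL rows produced by LEFT JOIN, turning it into an inner join

Fix: Put 'c.amount > 1964.77' in the JOIN's ON clause instead of WHERE

Corrected query:
SELECT p.name, c.amount FROM customers p LEFT JOIN purchases c ON c.customer_id = p.id AND c.amount > 1964.77

Result:
name  | amount
------+-------
Carol | NULL  
Grace | NULL  
Frank | NULL  
Alice | NULL  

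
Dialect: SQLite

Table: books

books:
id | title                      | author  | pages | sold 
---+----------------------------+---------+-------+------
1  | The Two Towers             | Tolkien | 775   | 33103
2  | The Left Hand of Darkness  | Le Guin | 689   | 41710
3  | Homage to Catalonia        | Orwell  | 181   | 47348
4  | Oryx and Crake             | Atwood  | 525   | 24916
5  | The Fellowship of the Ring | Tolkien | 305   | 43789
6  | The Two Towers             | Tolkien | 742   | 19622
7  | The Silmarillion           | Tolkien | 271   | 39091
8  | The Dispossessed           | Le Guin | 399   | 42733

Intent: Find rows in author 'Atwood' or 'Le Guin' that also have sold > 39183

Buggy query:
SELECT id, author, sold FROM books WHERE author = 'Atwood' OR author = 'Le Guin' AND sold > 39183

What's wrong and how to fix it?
Bug: AND binds tighter than OR, so this parses as author = 'Atwood' OR (author = 'Le Guin' AND sold > 39183)

Fix: Group the OR with parentheses (or use IN), then AND the threshold

Corrected query:
SELECT id, author, sold FROM books WHERE (author = 'Atwood' OR author = 'Le Guin') AND sold > 39183

Result:
id | author  | sold 
---+---------+------
2  | Le Guin | 41710
8  | Le Guin | 42733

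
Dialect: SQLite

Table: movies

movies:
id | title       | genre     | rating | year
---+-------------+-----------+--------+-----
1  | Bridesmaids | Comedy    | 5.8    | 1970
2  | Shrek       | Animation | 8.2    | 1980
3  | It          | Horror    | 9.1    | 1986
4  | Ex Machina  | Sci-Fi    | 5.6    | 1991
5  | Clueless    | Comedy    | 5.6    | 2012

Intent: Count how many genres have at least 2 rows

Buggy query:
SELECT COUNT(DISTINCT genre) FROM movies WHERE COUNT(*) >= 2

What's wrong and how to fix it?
Bug: WHERE filters individual rows, not groups, so a group-level COUNT is invalid there

Fix: Group first with HAVING COUNT(*) >= 2, then COUNT the resulting groups

Corrected query:
SELECT COUNT(*) FROM (SELECT genre FROM movies GROUP BY genre HAVING COUNT(*) >= 2)

Result:
COUNT(*)
--------
1       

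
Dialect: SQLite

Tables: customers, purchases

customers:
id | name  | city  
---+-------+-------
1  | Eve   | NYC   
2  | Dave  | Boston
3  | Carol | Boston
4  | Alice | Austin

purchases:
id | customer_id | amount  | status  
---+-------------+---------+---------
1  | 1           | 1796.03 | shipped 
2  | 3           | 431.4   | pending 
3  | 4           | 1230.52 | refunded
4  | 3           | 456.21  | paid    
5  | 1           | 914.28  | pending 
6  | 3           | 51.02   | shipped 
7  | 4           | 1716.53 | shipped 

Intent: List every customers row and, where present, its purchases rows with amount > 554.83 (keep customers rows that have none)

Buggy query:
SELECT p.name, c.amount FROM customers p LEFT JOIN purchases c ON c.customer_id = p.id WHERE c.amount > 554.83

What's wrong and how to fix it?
Bug: Filtering c.amount in WHERE discards the NULL rows produced by LEFT JOIN, turning it into an inner join

Fix: Move the right-table condition into the ON clause so unmatched parents are kept

Corrected query:
SELECT p.name, c.amount FROM customers p LEFT JOIN purchases c ON c.customer_id = p.id AND c.amount > 554.83

Result:
name  | amount 
------+--------
Eve   | 914.28 
Eve   | 1796.03
Dave  | NULL   
Carol | NULL   
Alice | 1230.52
Alice | 1716.53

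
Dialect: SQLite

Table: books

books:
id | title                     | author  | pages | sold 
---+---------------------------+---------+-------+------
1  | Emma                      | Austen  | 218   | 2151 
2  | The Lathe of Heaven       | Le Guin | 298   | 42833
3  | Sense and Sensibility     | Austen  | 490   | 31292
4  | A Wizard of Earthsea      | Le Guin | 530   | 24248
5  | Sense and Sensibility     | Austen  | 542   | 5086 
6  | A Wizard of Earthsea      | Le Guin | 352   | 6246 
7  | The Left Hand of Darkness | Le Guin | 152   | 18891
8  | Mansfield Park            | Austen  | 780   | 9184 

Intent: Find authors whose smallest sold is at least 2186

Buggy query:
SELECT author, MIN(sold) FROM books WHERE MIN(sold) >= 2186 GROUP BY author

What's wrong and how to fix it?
Bug: Aggregates like MIN are computed per group after WHERE runs

Fix: Replace WHERE with HAVING after the GROUP BY

Corrected query:
SELECT author, MIN(sold) FROM books GROUP BY author HAVING MIN(sold) >= 2186

Result:
author  | MIN(sold)
--------+----------
Le Guin | 6246     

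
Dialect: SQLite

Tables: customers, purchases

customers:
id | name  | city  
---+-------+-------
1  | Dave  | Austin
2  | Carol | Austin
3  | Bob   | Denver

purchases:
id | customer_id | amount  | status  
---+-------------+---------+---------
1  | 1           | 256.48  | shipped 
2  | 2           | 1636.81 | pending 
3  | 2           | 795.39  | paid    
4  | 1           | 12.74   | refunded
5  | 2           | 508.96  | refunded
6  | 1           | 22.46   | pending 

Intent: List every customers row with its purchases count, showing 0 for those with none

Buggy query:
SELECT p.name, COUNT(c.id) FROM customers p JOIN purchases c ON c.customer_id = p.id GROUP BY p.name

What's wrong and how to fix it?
Bug: An inner join excludes parents with zero children

Fix: Use LEFT JOIN so parents without children still appear (COUNT(c.id) gives 0)

Corrected query:
SELECT p.name, COUNT(c.id) FROM customers p LEFT JOIN purchases c ON c.customer_id = p.id GROUP BY p.name

Result:
name  | COUNT(c.id)
------+------------
Bob   | 0          
Carol | 3          
Dave  | 3          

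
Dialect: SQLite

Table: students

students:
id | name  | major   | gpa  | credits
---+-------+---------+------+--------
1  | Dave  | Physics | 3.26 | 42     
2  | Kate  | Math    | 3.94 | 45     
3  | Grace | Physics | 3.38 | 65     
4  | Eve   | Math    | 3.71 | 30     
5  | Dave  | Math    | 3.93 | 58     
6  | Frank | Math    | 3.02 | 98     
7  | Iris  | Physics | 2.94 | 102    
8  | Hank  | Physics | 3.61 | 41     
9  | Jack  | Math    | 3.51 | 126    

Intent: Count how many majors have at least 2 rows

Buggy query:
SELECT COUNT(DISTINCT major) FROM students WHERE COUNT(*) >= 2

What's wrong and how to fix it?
Bug: WHERE filters individual rows, not groups, so a group-level COUNT is invalid there

Fix: Use a subquery that GROUPs and filters with HAVING, then count its rows

Corrected query:
SELECT COUNT(*) FROM (SELECT major FROM students GROUP BY major HAVING COUNT(*) >= 2)

Result:
COUNT(*)
--------
2       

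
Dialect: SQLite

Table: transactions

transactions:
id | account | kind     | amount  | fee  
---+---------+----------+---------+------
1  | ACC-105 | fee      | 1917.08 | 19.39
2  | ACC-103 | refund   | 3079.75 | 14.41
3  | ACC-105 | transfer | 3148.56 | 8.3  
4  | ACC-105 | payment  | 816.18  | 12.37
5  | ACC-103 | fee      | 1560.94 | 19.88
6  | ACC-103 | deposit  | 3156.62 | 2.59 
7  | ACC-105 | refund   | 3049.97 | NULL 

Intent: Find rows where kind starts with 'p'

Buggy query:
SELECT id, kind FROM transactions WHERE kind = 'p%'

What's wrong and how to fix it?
Bug: '=' compares the literal string including the % character; pattern matching needs LIKE

Fix: Replace '=' with LIKE so 'p%' is treated as a pattern

Corrected query:
SELECT id, kind FROM transactions WHERE kind LIKE 'p%'

Result:
id | kind   
---+--------
4  | payment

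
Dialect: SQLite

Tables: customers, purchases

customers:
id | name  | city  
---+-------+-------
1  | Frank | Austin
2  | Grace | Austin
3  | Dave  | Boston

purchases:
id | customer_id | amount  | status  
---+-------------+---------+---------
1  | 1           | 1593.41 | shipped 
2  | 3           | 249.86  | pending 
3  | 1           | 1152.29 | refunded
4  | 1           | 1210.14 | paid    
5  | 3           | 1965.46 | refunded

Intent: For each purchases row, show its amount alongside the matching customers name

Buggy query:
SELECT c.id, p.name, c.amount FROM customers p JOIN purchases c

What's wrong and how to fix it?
Bug: Missing join condition: each purchases row is matched to all customers rows instead of just its own

Fix: Add ON c.customer_id = p.id to the JOIN

Corrected query:
SELECT c.id, p.name, c.amount FROM customers p JOIN purchases c ON c.customer_id = p.id

Result:
id | name  | amount 
---+-------+--------
1  | Frank | 1593.41
2  | Dave  | 249.86 
3  | Frank | 1152.29
4  | Frank | 1210.14
5  | Dave  | 1965.46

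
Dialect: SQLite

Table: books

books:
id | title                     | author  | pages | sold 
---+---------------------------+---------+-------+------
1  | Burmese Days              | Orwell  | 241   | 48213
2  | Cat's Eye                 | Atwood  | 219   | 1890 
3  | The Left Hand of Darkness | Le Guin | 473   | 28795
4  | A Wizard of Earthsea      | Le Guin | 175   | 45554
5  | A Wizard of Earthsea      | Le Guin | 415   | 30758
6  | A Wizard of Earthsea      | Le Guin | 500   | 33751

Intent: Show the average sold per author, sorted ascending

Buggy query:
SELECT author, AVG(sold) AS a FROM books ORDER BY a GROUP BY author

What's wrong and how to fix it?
Bug: ORDER BY appears before GROUP BY; SQL clause order requires GROUP BY first

Fix: Move ORDER BY to the end, after GROUP BY

Corrected query:
SELECT author, AVG(sold) AS a FROM books GROUP BY author ORDER BY a

Result:
author  | a      
--------+--------
Atwood  | 1890   
Le Guin | 34714.5
Orwell  | 48213  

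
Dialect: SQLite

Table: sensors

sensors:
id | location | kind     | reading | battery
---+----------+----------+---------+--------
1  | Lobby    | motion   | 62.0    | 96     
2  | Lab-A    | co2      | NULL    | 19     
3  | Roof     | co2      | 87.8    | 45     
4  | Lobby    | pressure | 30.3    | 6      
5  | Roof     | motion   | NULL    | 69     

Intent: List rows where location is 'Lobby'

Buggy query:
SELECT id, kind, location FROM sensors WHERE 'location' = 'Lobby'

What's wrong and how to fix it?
Bug: 'location' in single quotes is a string literal, not the column; the comparison is literal-vs-literal and never true

Fix: Remove the quotes around the column name (or use double quotes for an identifier)

Corrected query:
SELECT id, kind, location FROM sensors WHERE location = 'Lobby'

Result:
id | kind     | location
---+----------+---------
1  | motion   | Lobby   
4  | pressure | Lobby   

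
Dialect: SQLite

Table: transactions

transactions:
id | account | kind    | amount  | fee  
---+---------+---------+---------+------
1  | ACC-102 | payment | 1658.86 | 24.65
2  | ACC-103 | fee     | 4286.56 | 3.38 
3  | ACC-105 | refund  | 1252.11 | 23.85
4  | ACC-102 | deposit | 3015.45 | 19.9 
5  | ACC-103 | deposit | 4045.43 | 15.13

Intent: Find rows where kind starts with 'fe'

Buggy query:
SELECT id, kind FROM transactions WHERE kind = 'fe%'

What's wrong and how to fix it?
Bug: '=' compares the literal string including the % character; pattern matching needs LIKE

Fix: Use LIKE for wildcard pattern matching

Corrected query:
SELECT id, kind FROM transactions WHERE kind LIKE 'fe%'

Result:
id | kind
---+-----
2  | fee 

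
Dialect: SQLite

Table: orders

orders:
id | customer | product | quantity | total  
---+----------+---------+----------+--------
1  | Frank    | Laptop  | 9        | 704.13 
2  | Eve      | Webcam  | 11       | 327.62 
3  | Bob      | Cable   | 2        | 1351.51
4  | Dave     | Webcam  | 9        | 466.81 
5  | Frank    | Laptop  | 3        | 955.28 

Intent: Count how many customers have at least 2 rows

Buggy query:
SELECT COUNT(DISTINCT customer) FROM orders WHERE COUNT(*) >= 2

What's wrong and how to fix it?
Bug: COUNT(*) cannot appear in WHERE; the per-group count doesn't exist yet

Fix: Use a subquery that GROUPs and filters with HAVING, then count its rows

Corrected query:
SELECT COUNT(*) FROM (SELECT customer FROM orders GROUP BY customer HAVING COUNT(*) >= 2)

Result:
COUNT(*)
--------
1       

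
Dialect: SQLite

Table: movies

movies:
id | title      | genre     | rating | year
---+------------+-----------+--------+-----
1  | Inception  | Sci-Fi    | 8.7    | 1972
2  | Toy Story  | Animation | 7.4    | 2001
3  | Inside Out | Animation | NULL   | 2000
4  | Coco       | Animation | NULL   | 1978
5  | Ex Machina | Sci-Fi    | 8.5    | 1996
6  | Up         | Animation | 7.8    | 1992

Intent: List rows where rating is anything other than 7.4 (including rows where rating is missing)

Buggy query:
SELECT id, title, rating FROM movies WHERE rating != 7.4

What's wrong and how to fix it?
Bug: Inequality against NULL is unknown, not true; rows with NULL are dropped

Fix: Add an explicit OR rating IS NULL to include the missing-value rows

Corrected query:
SELECT id, title, rating FROM movies WHERE rating != 7.4 OR rating IS NULL

Result:
id | title      | rating
---+------------+-------
1  | Inception  | 8.7   
3  | Inside Out | NULL  
4  | Coco       | NULL  
5  | Ex Machina | 8.5   
6  | Up         | 7.8   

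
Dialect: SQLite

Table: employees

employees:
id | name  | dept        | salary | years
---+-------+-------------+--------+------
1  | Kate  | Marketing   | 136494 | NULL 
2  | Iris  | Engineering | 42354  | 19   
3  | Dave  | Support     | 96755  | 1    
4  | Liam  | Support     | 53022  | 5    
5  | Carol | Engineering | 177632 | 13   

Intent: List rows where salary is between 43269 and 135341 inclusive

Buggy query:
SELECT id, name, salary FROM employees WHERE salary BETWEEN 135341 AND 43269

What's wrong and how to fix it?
Bug: BETWEEN expects the lower bound first; with 135341 AND 43269 the range is empty

Fix: Swap the bounds so the smaller value comes first

Corrected query:
SELECT id, name, salary FROM employees WHERE salary BETWEEN 43269 AND 135341

Result:
id | name | salary
---+------+-------
3  | Dave | 96755 
4  | Liam | 53022 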